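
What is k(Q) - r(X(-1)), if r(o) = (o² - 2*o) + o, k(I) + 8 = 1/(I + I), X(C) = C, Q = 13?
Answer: -259/26 ≈ -9.9615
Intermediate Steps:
k(I) = -8 + 1/(2*I) (k(I) = -8 + 1/(I + I) = -8 + 1/(2*I))
r(o) = o² - o
k(Q) - r(X(-1)) = (-8 + (½)/13) - (-1)*(-1 - 1) = (-8 + (½)*(1/13)) - (-1)*(-2) = (-8 + 1/26) - 1*2 = -207/26 - 2 = -259/26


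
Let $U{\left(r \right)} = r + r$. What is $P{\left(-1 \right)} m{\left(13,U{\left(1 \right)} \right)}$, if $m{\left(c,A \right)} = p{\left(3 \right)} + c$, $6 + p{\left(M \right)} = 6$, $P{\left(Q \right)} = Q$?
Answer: $-13$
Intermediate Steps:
$p{\left(M \right)} = 0$ ($p{\left(M \right)} = -6 + 6 = 0$)
$U{\left(r \right)} = 2 r$
$m{\left(c,A \right)} = c$ ($m{\left(c,A \right)} = 0 + c = c$)
$P{\left(-1 \right)} m{\left(13,U{\left(1 \right)} \right)} = \left(-1\right) 13 = -13$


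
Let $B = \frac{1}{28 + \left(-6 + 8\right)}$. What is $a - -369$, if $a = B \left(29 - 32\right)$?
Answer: $\frac{3689}{10} \approx 368.9$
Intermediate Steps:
$B = \frac{1}{30}$ ($B = \frac{1}{28 + 2} = \frac{1}{30} \approx 0.033333$)
$a = - \frac{1}{10}$ ($a = \frac{29 - 32}{30} = \frac{1}{30} \left(-3\right) = - \frac{1}{10} \approx -0.1$)
$a - -369 = - \frac{1}{10} - -369 = - \frac{1}{10} + 369 = \frac{3689}{10}$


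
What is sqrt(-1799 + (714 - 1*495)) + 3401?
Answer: 3401 + 2*I*sqrt(395) ≈ 3401.0 + 39.749*I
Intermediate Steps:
sqrt(-1799 + (714 - 1*495)) + 3401 = sqrt(-1799 + (714 - 495)) + 3401 = sqrt(-1799 + 219) + 3401 = sqrt(-1580) + 3401 = 2*I*sqrt(395) + 3401 = 3401 + 2*I*sqrt(395)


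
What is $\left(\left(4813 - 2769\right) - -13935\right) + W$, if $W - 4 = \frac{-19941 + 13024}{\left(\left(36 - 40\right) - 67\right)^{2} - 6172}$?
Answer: $\frac{18083690}{1131} \approx 15989.0$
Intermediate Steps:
$W = \frac{11441}{1131}$ ($W = 4 + \frac{-19941 + 13024}{\left(\left(36 - 40\right) - 67\right)^{2} - 6172} = 4 - \frac{6917}{\left(\left(36 - 40\right) - 67\right)^{2} - 6172} = 4 - \frac{6917}{\left(-4 - 67\right)^{2} - 6172} = 4 - \frac{6917}{\left(-71\right)^{2} - 6172} = 4 - \frac{6917}{5041 - 6172} = 4 - \frac{6917}{-1131} = 4 - - \frac{6917}{1131} = 4 + \frac{6917}{1131} = \frac{11441}{1131} \approx 10.116$)
$\left(\left(4813 - 2769\right) - -13935\right) + W = \left(\left(4813 - 2769\right) - -13935\right) + \frac{11441}{1131} = \left(\left(4813 - 2769\right) + 13935\right) + \frac{11441}{1131} = \left(2044 + 13935\right) + \frac{11441}{1131} = 15979 + \frac{11441}{1131} = \frac{18083690}{1131}$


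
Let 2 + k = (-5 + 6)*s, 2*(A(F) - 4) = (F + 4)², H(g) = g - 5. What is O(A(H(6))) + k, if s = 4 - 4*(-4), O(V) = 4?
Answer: 22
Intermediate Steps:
H(g) = -5 + g
A(F) = 4 + (4 + F)²/2 (A(F) = 4 + (F + 4)²/2 = 4 + (4 + F)²/2)
s = 20 (s = 4 + 16 = 20)
k = 18 (k = -2 + (-5 + 6)*20 = -2 + 1*20 = -2 + 20 = 18)
O(A(H(6))) + k = 4 + 18 = 22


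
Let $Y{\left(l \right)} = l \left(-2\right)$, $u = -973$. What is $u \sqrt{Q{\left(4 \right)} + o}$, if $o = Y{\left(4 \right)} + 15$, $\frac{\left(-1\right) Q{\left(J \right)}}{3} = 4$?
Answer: $- 973 i \sqrt{5} \approx - 2175.7 i$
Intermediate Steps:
$Q{\left(J \right)} = -12$ ($Q{\left(J \right)} = \left(-3\right) 4 = -12$)
$Y{\left(l \right)} = - 2 l$
$o = 7$ ($o = \left(-2\right) 4 + 15 = -8 + 15 = 7$)
$u \sqrt{Q{\left(4 \right)} + o} = - 973 \sqrt{-12 + 7} = - 973 \sqrt{-5} = - 973 i \sqrt{5}$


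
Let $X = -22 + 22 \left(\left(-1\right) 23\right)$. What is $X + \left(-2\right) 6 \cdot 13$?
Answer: $-684$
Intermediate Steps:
$X = -528$ ($X = -22 + 22 \left(-23\right) = -22 - 506 = -528$)
$X + \left(-2\right) 6 \cdot 13 = -528 + \left(-2\right) 6 \cdot 13 = -528 - 156 = -684$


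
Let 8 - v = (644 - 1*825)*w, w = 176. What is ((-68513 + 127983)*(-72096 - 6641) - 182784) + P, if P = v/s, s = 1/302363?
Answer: 4951822458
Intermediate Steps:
s = 1/302363 ≈ 3.3073e-6
v = 31864 (v = 8 - (644 - 1*825)*176 = 8 - (644 - 825)*176 = 8 - (-181)*176 = 8 - 1*(-31856) = 8 + 31856 = 31864)
P = 9634494632 (P = 31864/(1/302363) = 31864*302363 = 9634494632)
((-68513 + 127983)*(-72096 - 6641) - 182784) + P = ((-68513 + 127983)*(-72096 - 6641) - 182784) + 9634494632 = (59470*(-78737) - 182784) + 9634494632 = (-4682489390 - 182784) + 9634494632 = -4682672174 + 9634494632 = 4951822458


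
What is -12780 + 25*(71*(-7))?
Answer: -25205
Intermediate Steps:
-12780 + 25*(71*(-7)) = -12780 + 25*(-497) = -12780 - 12425 = -25205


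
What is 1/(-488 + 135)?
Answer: -1/353 ≈ -0.0028329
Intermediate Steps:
1/(-488 + 135) = 1/(-353) = -1/353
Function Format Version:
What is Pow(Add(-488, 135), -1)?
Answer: Rational(-1, 353) ≈ -0.0028329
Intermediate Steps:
Pow(Add(-488, 135), -1) = Pow(-353, -1) = Rational(-1, 353)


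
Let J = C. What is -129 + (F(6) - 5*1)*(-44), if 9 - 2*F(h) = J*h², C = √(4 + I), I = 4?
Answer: -107 + 1584*√2 ≈ 2133.1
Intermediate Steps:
C = 2*√2 (C = √(4 + 4) = √8 = 2*√2 ≈ 2.8284)
J = 2*√2 ≈ 2.8284
F(h) = 9/2 - √2*h² (F(h) = 9/2 - 2*√2*h²/2 = 9/2 - √2*h²)
-129 + (F(6) - 5*1)*(-44) = -129 + ((9/2 - 1*√2*6²) - 5*1)*(-44) = -129 + ((9/2 - 1*√2*36) - 5)*(-44) = -129 + ((9/2 - 36*√2) - 5)*(-44) = -129 + (-½ - 36*√2)*(-44) = -129 + (22 + 1584*√2) = -107 + 1584*√2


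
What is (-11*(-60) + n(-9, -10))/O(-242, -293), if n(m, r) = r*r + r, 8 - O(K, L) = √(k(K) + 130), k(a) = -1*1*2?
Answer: -375/4 - 375*√2/4 ≈ -226.33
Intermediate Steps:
k(a) = -2 (k(a) = -1*2 = -2)
O(K, L) = 8 - 8*√2 (O(K, L) = 8 - √(-2 + 130) = 8 - √128 = 8 - 8*√2)
n(m, r) = r + r² (n(m, r) = r² + r = r + r²)
(-11*(-60) + n(-9, -10))/O(-242, -293) = (-11*(-60) - 10*(1 - 10))/(8 - 8*√2) = (660 - 10*(-9))/(8 - 8*√2) = (660 + 90)/(8 - 8*√2) = 750/(8 - 8*√2)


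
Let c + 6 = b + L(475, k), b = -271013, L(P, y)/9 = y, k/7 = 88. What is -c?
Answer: 265475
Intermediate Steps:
k = 616 (k = 7*88 = 616)
L(P, y) = 9*y
c = -265475 (c = -6 + (-271013 + 9*616) = -6 + (-271013 + 5544) = -6 - 265469 = -265475)
-c = -1*(-265475) = 265475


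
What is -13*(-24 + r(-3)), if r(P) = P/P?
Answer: 299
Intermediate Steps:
r(P) = 1
-13*(-24 + r(-3)) = -13*(-24 + 1) = -13*(-23) = 299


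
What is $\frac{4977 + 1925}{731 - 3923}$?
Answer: $- \frac{493}{228} \approx -2.1623$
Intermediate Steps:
$\frac{4977 + 1925}{731 - 3923} = \frac{6902}{-3192} = 6902 \left(- \frac{1}{3192}\right) = - \frac{493}{228}$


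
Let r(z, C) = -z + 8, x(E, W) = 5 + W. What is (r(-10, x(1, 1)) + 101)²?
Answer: 14161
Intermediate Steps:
r(z, C) = 8 - z
(r(-10, x(1, 1)) + 101)² = ((8 - 1*(-10)) + 101)² = ((8 + 10) + 101)² = (18 + 101)² = 119² = 14161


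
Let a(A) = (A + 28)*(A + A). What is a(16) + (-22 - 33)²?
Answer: 4433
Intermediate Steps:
a(A) = 2*A*(28 + A) (a(A) = (28 + A)*(2*A) = 2*A*(28 + A))
a(16) + (-22 - 33)² = 2*16*(28 + 16) + (-22 - 33)² = 2*16*44 + (-55)² = 1408 + 3025 = 4433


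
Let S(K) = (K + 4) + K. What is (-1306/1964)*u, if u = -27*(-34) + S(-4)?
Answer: -298421/491 ≈ -607.78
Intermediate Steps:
S(K) = 4 + 2*K (S(K) = (4 + K) + K = 4 + 2*K)
u = 914 (u = -27*(-34) + (4 + 2*(-4)) = 918 + (4 - 8) = 918 - 4 = 914)
(-1306/1964)*u = -1306/1964*914 = -1306*1/1964*914 = -653/982*914 = -298421/491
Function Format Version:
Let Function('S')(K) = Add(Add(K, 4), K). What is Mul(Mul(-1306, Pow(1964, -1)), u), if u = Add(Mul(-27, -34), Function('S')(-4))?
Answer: Rational(-298421, 491) ≈ -607.78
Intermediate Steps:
Function('S')(K) = Add(4, Mul(2, K)) (Function('S')(K) = Add(Add(4, K), K) = Add(4, Mul(2, K)))
u = 914 (u = Add(Mul(-27, -34), Add(4, Mul(2, -4))) = Add(918, Add(4, -8)) = Add(918, -4) = 914)
Mul(Mul(-1306, Pow(1964, -1)), u) = Mul(Mul(-1306, Pow(1964, -1)), 914) = Mul(Mul(-1306, Rational(1, 1964)), 914) = Mul(Rational(-653, 982), 914) = Rational(-298421, 491)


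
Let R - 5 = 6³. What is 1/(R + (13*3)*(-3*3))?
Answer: -1/130 ≈ -0.0076923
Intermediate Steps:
R = 221 (R = 5 + 6³ = 5 + 216 = 221)
1/(R + (13*3)*(-3*3)) = 1/(221 + (13*3)*(-3*3)) = 1/(221 + 39*(-9)) = 1/(221 - 351) = 1/(-130) = -1/130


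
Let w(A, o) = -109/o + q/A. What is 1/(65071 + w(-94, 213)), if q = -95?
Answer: 20022/1302861551 ≈ 1.5368e-5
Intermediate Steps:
w(A, o) = -109/o - 95/A
1/(65071 + w(-94, 213)) = 1/(65071 + (-109/213 - 95/(-94))) = 1/(65071 + (-109*1/213 - 95*(-1/94))) = 1/(65071 + (-109/213 + 95/94)) = 1/(65071 + 9989/20022) = 1/(1302861551/20022) = 20022/1302861551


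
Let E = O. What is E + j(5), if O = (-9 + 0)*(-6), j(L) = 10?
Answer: 64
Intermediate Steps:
O = 54 (O = -9*(-6) = 54)
E = 54
E + j(5) = 54 + 10 = 64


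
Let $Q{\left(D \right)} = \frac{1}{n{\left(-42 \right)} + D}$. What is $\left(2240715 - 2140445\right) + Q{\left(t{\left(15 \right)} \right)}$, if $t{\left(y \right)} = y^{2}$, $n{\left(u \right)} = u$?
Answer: $\frac{18349411}{183} \approx 1.0027 \cdot 10^{5}$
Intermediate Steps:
$Q{\left(D \right)} = \frac{1}{-42 + D}$
$\left(2240715 - 2140445\right) + Q{\left(t{\left(15 \right)} \right)} = \left(2240715 - 2140445\right) + \frac{1}{-42 + 15^{2}} = 100270 + \frac{1}{-42 + 225} = 100270 + \frac{1}{183} = \frac{18349411}{183}$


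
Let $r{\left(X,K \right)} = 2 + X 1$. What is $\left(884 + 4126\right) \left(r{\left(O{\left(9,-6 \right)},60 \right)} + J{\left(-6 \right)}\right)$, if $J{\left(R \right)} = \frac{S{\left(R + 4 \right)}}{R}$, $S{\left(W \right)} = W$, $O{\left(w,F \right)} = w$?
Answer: $56780$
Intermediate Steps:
$r{\left(X,K \right)} = 2 + X$
$J{\left(R \right)} = \frac{4 + R}{R}$ ($J{\left(R \right)} = \frac{R + 4}{R} = \frac{4 + R}{R}$)
$\left(884 + 4126\right) \left(r{\left(O{\left(9,-6 \right)},60 \right)} + J{\left(-6 \right)}\right) = \left(884 + 4126\right) \left(\left(2 + 9\right) + \frac{4 - 6}{-6}\right) = 5010 \left(11 - - \frac{1}{3}\right) = 5010 \left(11 + \frac{1}{3}\right) = 5010 \cdot \frac{34}{3} = 56780$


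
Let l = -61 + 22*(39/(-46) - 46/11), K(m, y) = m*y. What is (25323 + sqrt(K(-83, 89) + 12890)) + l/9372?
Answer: 454876720/17963 + sqrt(5503) ≈ 25397.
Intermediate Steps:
l = -3948/23 (l = -61 + 22*(39*(-1/46) - 46*1/11) = -61 + 22*(-39/46 - 46/11) = -61 + 22*(-2545/506) = -61 - 2545/23 = -3948/23 ≈ -171.65)
(25323 + sqrt(K(-83, 89) + 12890)) + l/9372 = (25323 + sqrt(-83*89 + 12890)) - 3948/23/9372 = (25323 + sqrt(-7387 + 12890)) - 3948/23*1/9372 = (25323 + sqrt(5503)) - 329/17963 = 454876720/17963 + sqrt(5503)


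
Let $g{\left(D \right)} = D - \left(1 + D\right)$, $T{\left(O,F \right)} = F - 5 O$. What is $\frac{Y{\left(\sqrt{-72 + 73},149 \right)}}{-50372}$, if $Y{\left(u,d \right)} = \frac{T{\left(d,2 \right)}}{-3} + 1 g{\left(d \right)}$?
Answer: $- \frac{185}{37779} \approx -0.0048969$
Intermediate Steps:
$T{\left(O,F \right)} = F - 5 O$
$g{\left(D \right)} = -1$ ($g{\left(D \right)} = D - \left(1 + D\right) = -1$)
$Y{\left(u,d \right)} = - \frac{5}{3} + \frac{5 d}{3}$ ($Y{\left(u,d \right)} = \frac{2 - 5 d}{-3} + 1 \left(-1\right) = \left(2 - 5 d\right) \left(- \frac{1}{3}\right) - 1 = \left(- \frac{2}{3} + \frac{5 d}{3}\right) - 1 = - \frac{5}{3} + \frac{5 d}{3}$)
$\frac{Y{\left(\sqrt{-72 + 73},149 \right)}}{-50372} = \frac{- \frac{5}{3} + \frac{5}{3} \cdot 149}{-50372} = \left(- \frac{5}{3} + \frac{745}{3}\right) \left(- \frac{1}{50372}\right) = \frac{740}{3} \left(- \frac{1}{50372}\right) = - \frac{185}{37779}$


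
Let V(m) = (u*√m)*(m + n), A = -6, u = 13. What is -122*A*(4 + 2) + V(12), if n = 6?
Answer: 4392 + 468*√3 ≈ 5202.6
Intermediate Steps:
V(m) = 13*√m*(6 + m) (V(m) = (13*√m)*(m + 6) = (13*√m)*(6 + m) = 13*√m*(6 + m))
-122*A*(4 + 2) + V(12) = -(-732)*(4 + 2) + 13*√12*(6 + 12) = -(-732)*6 + 13*(2*√3)*18 = -122*(-36) + 468*√3 = 4392 + 468*√3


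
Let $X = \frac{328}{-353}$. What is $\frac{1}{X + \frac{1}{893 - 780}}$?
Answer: $- \frac{39889}{36711} \approx -1.0866$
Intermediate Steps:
$X = - \frac{328}{353}$ ($X = 328 \left(- \frac{1}{353}\right) = - \frac{328}{353} \approx -0.92918$)
$\frac{1}{X + \frac{1}{893 - 780}} = \frac{1}{- \frac{328}{353} + \frac{1}{893 - 780}} = \frac{1}{- \frac{328}{353} + \frac{1}{113}} = \frac{1}{- \frac{36711}{39889}} = - \frac{39889}{36711}$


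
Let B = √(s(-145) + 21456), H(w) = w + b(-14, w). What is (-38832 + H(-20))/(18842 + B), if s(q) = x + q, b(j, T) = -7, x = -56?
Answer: -732181278/354999709 + 38859*√21255/354999709 ≈ -2.0465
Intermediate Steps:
s(q) = -56 + q
H(w) = -7 + w (H(w) = w - 7 = -7 + w)
B = √21255 (B = √((-56 - 145) + 21456) = √(-201 + 21456) = √21255 ≈ 145.79)
(-38832 + H(-20))/(18842 + B) = (-38832 + (-7 - 20))/(18842 + √21255) = (-38832 - 27)/(18842 + √21255) = -38859/(18842 + √21255)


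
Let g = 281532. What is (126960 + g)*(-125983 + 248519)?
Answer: 50054975712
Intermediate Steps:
(126960 + g)*(-125983 + 248519) = (126960 + 281532)*(-125983 + 248519) = 408492*122536 = 50054975712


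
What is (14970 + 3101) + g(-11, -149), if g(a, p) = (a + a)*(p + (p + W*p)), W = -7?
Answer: 1681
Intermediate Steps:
g(a, p) = -10*a*p (g(a, p) = (a + a)*(p + (p - 7*p)) = (2*a)*(p - 6*p) = (2*a)*(-5*p) = -10*a*p)
(14970 + 3101) + g(-11, -149) = (14970 + 3101) - 10*(-11)*(-149) = 18071 - 16390 = 1681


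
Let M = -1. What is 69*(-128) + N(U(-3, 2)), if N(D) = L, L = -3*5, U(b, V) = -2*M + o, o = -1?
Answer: -8847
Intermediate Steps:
U(b, V) = 1 (U(b, V) = -2*(-1) - 1 = 2 - 1 = 1)
L = -15
N(D) = -15
69*(-128) + N(U(-3, 2)) = 69*(-128) - 15 = -8832 - 15 = -8847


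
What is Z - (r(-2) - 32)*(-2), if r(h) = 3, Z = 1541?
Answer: 1483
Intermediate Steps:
Z - (r(-2) - 32)*(-2) = 1541 - (3 - 32)*(-2) = 1541 - (-29)*(-2) = 1541 - 1*58 = 1541 - 58 = 1483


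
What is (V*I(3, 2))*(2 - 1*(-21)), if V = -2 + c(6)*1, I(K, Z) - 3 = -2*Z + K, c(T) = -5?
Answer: -322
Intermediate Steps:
I(K, Z) = 3 + K - 2*Z (I(K, Z) = 3 + (-2*Z + K) = 3 + (K - 2*Z) = 3 + K - 2*Z)
V = -7 (V = -2 - 5*1 = -2 - 5 = -7)
(V*I(3, 2))*(2 - 1*(-21)) = (-7*(3 + 3 - 2*2))*(2 - 1*(-21)) = (-7*(3 + 3 - 4))*(2 + 21) = -7*2*23 = -14*23 = -322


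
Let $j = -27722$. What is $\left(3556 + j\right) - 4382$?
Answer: $-28548$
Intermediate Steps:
$\left(3556 + j\right) - 4382 = \left(3556 - 27722\right) - 4382 = -24166 + \left(-11317 + 6935\right) = -24166 - 4382 = -28548$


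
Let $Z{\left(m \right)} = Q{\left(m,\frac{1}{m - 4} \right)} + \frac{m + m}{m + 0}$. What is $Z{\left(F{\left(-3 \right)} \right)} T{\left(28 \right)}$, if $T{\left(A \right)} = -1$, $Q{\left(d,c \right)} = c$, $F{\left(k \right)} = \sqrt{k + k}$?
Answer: $- \frac{20}{11} + \frac{i \sqrt{6}}{22} \approx -1.8182 + 0.11134 i$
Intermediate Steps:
$F{\left(k \right)} = \sqrt{2} \sqrt{k}$ ($F{\left(k \right)} = \sqrt{2 k} = \sqrt{2} \sqrt{k}$)
$Z{\left(m \right)} = 2 + \frac{1}{-4 + m}$ ($Z{\left(m \right)} = \frac{1}{m - 4} + \frac{m + m}{m + 0} = \frac{1}{-4 + m} + \frac{2 m}{m} = \frac{1}{-4 + m} + 2 = 2 + \frac{1}{-4 + m}$)
$Z{\left(F{\left(-3 \right)} \right)} T{\left(28 \right)} = \frac{-7 + 2 \sqrt{2} \sqrt{-3}}{-4 + \sqrt{2} \sqrt{-3}} \left(-1\right) = \frac{-7 + 2 \sqrt{2} i \sqrt{3}}{-4 + \sqrt{2} i \sqrt{3}} \left(-1\right) = \frac{-7 + 2 i \sqrt{6}}{-4 + i \sqrt{6}} \left(-1\right) = - \frac{-7 + 2 i \sqrt{6}}{-4 + i \sqrt{6}}$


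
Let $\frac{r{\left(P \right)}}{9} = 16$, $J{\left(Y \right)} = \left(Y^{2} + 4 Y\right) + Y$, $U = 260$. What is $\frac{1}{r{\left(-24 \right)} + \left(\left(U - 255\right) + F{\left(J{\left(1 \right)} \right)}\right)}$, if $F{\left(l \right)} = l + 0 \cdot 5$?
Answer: $\frac{1}{155} \approx 0.0064516$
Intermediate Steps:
$J{\left(Y \right)} = Y^{2} + 5 Y$
$r{\left(P \right)} = 144$ ($r{\left(P \right)} = 9 \cdot 16 = 144$)
$F{\left(l \right)} = l$ ($F{\left(l \right)} = l + 0 = l$)
$\frac{1}{r{\left(-24 \right)} + \left(\left(U - 255\right) + F{\left(J{\left(1 \right)} \right)}\right)} = \frac{1}{144 + \left(\left(260 - 255\right) + 1 \left(5 + 1\right)\right)} = \frac{1}{144 + \left(5 + 1 \cdot 6\right)} = \frac{1}{144 + \left(5 + 6\right)} = \frac{1}{144 + 11} = \frac{1}{155}$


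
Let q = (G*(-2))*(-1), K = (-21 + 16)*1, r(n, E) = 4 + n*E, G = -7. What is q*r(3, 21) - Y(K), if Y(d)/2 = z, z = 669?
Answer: -2276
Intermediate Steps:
r(n, E) = 4 + E*n
K = -5 (K = -5*1 = -5)
q = -14 (q = -7*(-2)*(-1) = 14*(-1) = -14)
Y(d) = 1338 (Y(d) = 2*669 = 1338)
q*r(3, 21) - Y(K) = -14*(4 + 21*3) - 1*1338 = -14*(4 + 63) - 1338 = -14*67 - 1338 = -938 - 1338 = -2276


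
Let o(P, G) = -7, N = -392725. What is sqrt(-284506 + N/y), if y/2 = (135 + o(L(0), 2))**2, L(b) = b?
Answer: I*sqrt(18646170666)/256 ≈ 533.4*I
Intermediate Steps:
y = 32768 (y = 2*(135 - 7)**2 = 2*128**2 = 2*16384 = 32768)
sqrt(-284506 + N/y) = sqrt(-284506 - 392725/32768) = sqrt(-9323085333/32768) = I*sqrt(18646170666)/256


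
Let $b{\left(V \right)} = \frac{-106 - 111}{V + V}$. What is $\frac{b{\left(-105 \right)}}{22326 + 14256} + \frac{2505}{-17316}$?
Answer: $- \frac{2936539}{20303010} \approx -0.14464$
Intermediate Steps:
$b{\left(V \right)} = - \frac{217}{2 V}$
$\frac{b{\left(-105 \right)}}{22326 + 14256} + \frac{2505}{-17316} = \frac{\left(- \frac{217}{2}\right) \frac{1}{-105}}{22326 + 14256} + \frac{2505}{-17316} = \frac{\left(- \frac{217}{2}\right) \left(- \frac{1}{105}\right)}{36582} + 2505 \left(- \frac{1}{17316}\right) = \frac{31}{30} \cdot \frac{1}{36582} - \frac{835}{5772} = \frac{31}{1097460} - \frac{835}{5772} = - \frac{2936539}{20303010}$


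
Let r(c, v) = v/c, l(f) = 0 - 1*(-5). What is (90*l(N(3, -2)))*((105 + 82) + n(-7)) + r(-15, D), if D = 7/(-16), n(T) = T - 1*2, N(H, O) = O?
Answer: 19224007/240 ≈ 80100.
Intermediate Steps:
n(T) = -2 + T (n(T) = T - 2 = -2 + T)
l(f) = 5 (l(f) = 0 + 5 = 5)
D = -7/16 (D = 7*(-1/16) = -7/16 ≈ -0.43750)
(90*l(N(3, -2)))*((105 + 82) + n(-7)) + r(-15, D) = (90*5)*((105 + 82) + (-2 - 7)) - 7/16/(-15) = 450*(187 - 9) - 7/16*(-1/15) = 450*178 + 7/240 = 80100 + 7/240 = 19224007/240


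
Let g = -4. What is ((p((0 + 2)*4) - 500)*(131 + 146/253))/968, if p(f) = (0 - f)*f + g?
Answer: -2363519/30613 ≈ -77.206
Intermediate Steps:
p(f) = -4 - f**2 (p(f) = (0 - f)*f - 4 = (-f)*f - 4 = -f**2 - 4 = -4 - f**2)
((p((0 + 2)*4) - 500)*(131 + 146/253))/968 = (((-4 - ((0 + 2)*4)**2) - 500)*(131 + 146/253))/968 = (((-4 - (2*4)**2) - 500)*(131 + 146*(1/253)))*(1/968) = (((-4 - 1*8**2) - 500)*(131 + 146/253))*(1/968) = (((-4 - 1*64) - 500)*(33289/253))*(1/968) = (((-4 - 64) - 500)*(33289/253))*(1/968) = ((-68 - 500)*(33289/253))*(1/968) = -568*33289/253*(1/968) = -18908152/253*1/968 = -2363519/30613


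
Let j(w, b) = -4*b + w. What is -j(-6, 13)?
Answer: 58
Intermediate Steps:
j(w, b) = w - 4*b
-j(-6, 13) = -(-6 - 4*13) = -(-6 - 52) = -1*(-58) = 58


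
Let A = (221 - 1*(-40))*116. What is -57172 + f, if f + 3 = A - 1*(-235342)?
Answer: 208443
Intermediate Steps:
A = 30276 (A = (221 + 40)*116 = 261*116 = 30276)
f = 265615 (f = -3 + (30276 - 1*(-235342)) = -3 + (30276 + 235342) = -3 + 265618 = 265615)
-57172 + f = -57172 + 265615 = 208443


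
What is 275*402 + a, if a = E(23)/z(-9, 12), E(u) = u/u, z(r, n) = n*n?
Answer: 15919201/144 ≈ 1.1055e+5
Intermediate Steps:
z(r, n) = n²
E(u) = 1
a = 1/144 (a = 1/12² = 1/144 ≈ 0.0069444)
275*402 + a = 275*402 + 1/144 = 110550 + 1/144 = 15919201/144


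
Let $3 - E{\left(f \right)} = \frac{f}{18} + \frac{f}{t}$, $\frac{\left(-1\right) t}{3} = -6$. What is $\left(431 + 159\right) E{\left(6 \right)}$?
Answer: $\frac{4130}{3} \approx 1376.7$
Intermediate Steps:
$t = 18$ ($t = \left(-3\right) \left(-6\right) = 18$)
$E{\left(f \right)} = 3 - \frac{f}{9}$ ($E{\left(f \right)} = 3 - \left(\frac{f}{18} + \frac{f}{18}\right) = 3 - \frac{f}{9}$)
$\left(431 + 159\right) E{\left(6 \right)} = \left(431 + 159\right) \left(3 - \frac{2}{3}\right) = 590 \left(3 - \frac{2}{3}\right) = 590 \cdot \frac{7}{3} = \frac{4130}{3}$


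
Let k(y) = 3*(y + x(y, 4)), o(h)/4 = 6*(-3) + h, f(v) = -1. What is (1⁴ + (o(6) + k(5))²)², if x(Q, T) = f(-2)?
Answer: 1682209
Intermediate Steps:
x(Q, T) = -1
o(h) = -72 + 4*h (o(h) = 4*(6*(-3) + h) = 4*(-18 + h) = -72 + 4*h)
k(y) = -3 + 3*y (k(y) = 3*(y - 1) = 3*(-1 + y) = -3 + 3*y)
(1⁴ + (o(6) + k(5))²)² = (1⁴ + ((-72 + 4*6) + (-3 + 3*5))²)² = (1 + ((-72 + 24) + (-3 + 15))²)² = (1 + (-48 + 12)²)² = (1 + (-36)²)² = (1 + 1296)² = 1297² = 1682209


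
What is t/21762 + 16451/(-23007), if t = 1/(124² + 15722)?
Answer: -3711097050623/5190031610244 ≈ -0.71504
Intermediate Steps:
t = 1/31098 (t = 1/(15376 + 15722) = 1/31098 ≈ 3.2156e-5)
t/21762 + 16451/(-23007) = (1/31098)/21762 + 16451/(-23007) = (1/31098)*(1/21762) + 16451*(-1/23007) = 1/676754676 - 16451/23007 = -3711097050623/5190031610244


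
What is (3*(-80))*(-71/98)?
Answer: 8520/49 ≈ 173.88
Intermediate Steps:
(3*(-80))*(-71/98) = -(-17040)/98 = -240*(-71/98) = 8520/49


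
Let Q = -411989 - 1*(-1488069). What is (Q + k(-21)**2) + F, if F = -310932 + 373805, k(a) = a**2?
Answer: 1333434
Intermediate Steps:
F = 62873
Q = 1076080 (Q = -411989 + 1488069 = 1076080)
(Q + k(-21)**2) + F = (1076080 + ((-21)**2)**2) + 62873 = (1076080 + 441**2) + 62873 = (1076080 + 194481) + 62873 = 1270561 + 62873 = 1333434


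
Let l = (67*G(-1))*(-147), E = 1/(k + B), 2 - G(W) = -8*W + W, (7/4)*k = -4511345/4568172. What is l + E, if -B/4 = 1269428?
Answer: 1998990595738709664/40592762630657 ≈ 49245.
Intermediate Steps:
k = -4511345/7994301 (k = 4*(-4511345/4568172)/7 = 4*(-4511345*1/4568172)/7 = (4/7)*(-4511345/4568172) = -4511345/7994301 ≈ -0.56432)
B = -5077712 (B = -4*1269428 = -5077712)
G(W) = 2 + 7*W (G(W) = 2 - (-8*W + W) = 2 - (-7)*W = 2 + 7*W)
E = -7994301/40592762630657 (E = 1/(-4511345/7994301 - 5077712) = 1/(-40592762630657/7994301) = -7994301/40592762630657 ≈ -1.9694e-7)
l = 49245 (l = (67*(2 + 7*(-1)))*(-147) = (67*(2 - 7))*(-147) = (67*(-5))*(-147) = -335*(-147) = 49245)
l + E = 49245 - 7994301/40592762630657 = 1998990595738709664/40592762630657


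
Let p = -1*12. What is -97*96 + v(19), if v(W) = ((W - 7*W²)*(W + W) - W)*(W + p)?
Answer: -676573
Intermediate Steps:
p = -12
v(W) = (-12 + W)*(-W + 2*W*(W - 7*W²)) (v(W) = ((W - 7*W²)*(W + W) - W)*(W - 12) = ((W - 7*W²)*(2*W) - W)*(-12 + W) = (2*W*(W - 7*W²) - W)*(-12 + W) = (-W + 2*W*(W - 7*W²))*(-12 + W) = (-12 + W)*(-W + 2*W*(W - 7*W²)))
-97*96 + v(19) = -97*96 + 19*(12 - 25*19 - 14*19³ + 170*19²) = -9312 + 19*(12 - 475 - 14*6859 + 170*361) = -9312 + 19*(12 - 475 - 96026 + 61370) = -9312 + 19*(-35119) = -9312 - 667261 = -676573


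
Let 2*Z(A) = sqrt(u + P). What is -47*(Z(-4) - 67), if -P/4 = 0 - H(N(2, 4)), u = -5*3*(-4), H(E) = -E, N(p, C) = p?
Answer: 3149 - 47*sqrt(13) ≈ 2979.5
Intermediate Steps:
u = 60 (u = -15*(-4) = 60)
P = -8 (P = -4*(0 - (-1)*2) = -4*(0 - 1*(-2)) = -4*(0 + 2) = -4*2 = -8)
Z(A) = sqrt(13) (Z(A) = sqrt(60 - 8)/2 = sqrt(52)/2 = (2*sqrt(13))/2 = sqrt(13))
-47*(Z(-4) - 67) = -47*(sqrt(13) - 67) = -47*(-67 + sqrt(13)) = 3149 - 47*sqrt(13)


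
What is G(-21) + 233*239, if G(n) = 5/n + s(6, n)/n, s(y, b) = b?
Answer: 1169443/21 ≈ 55688.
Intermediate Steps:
G(n) = 1 + 5/n (G(n) = 5/n + n/n = 5/n + 1 = 1 + 5/n)
G(-21) + 233*239 = (5 - 21)/(-21) + 233*239 = -1/21*(-16) + 55687 = 16/21 + 55687 = 1169443/21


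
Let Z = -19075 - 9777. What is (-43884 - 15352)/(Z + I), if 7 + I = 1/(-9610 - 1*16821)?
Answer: 782833358/381386115 ≈ 2.0526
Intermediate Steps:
I = -185018/26431 (I = -7 + 1/(-9610 - 1*16821) = -7 + 1/(-9610 - 16821) = -7 + 1/(-26431) = -7 - 1/26431 = -185018/26431 ≈ -7.0000)
Z = -28852
(-43884 - 15352)/(Z + I) = (-43884 - 15352)/(-28852 - 185018/26431) = -59236/(-762772230/26431) = -59236*(-26431/762772230) = 782833358/381386115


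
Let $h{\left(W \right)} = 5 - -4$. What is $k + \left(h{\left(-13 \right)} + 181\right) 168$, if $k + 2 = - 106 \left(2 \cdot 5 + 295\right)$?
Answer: $-412$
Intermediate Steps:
$h{\left(W \right)} = 9$ ($h{\left(W \right)} = 5 + 4 = 9$)
$k = -32332$ ($k = -2 - 106 \left(2 \cdot 5 + 295\right) = -2 - 106 \left(10 + 295\right) = -2 - 32330 = -32332$)
$k + \left(h{\left(-13 \right)} + 181\right) 168 = -32332 + \left(9 + 181\right) 168 = -32332 + 190 \cdot 168 = -32332 + 31920 = -412$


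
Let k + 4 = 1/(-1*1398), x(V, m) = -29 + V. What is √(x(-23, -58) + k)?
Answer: I*√109448022/1398 ≈ 7.4834*I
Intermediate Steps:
k = -5593/1398 (k = -4 + 1/(-1*1398) = -4 + 1/(-1398) = -4 - 1/1398 = -5593/1398 ≈ -4.0007)
√(x(-23, -58) + k) = √((-29 - 23) - 5593/1398) = √(-52 - 5593/1398) = √(-78289/1398) = I*√109448022/1398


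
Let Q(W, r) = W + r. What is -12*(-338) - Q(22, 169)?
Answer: 3865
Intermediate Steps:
-12*(-338) - Q(22, 169) = -12*(-338) - (22 + 169) = 4056 - 1*191 = 4056 - 191 = 3865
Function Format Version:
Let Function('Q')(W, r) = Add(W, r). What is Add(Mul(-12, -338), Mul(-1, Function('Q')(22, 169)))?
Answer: 3865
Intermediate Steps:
Add(Mul(-12, -338), Mul(-1, Function('Q')(22, 169))) = Add(Mul(-12, -338), Mul(-1, Add(22, 169))) = Add(4056, Mul(-1, 191)) = Add(4056, -191) = 3865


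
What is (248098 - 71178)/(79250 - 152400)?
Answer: -17692/7315 ≈ -2.4186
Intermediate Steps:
(248098 - 71178)/(79250 - 152400) = 176920/(-73150) = 176920*(-1/73150) = -17692/7315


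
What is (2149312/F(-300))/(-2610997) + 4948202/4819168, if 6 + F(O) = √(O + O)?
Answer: 344962599204045/333445079548144 + 5373280*I*√6/415148523 ≈ 1.0345 + 0.031704*I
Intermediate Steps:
F(O) = -6 + √2*√O (F(O) = -6 + √(O + O) = -6 + √(2*O) = -6 + √2*√O)
(2149312/F(-300))/(-2610997) + 4948202/4819168 = (2149312/(-6 + √2*√(-300)))/(-2610997) + 4948202/4819168 = (2149312/(-6 + √2*(10*I*√3)))*(-1/2610997) + 4948202*(1/4819168) = (2149312/(-6 + 10*I*√6))*(-1/2610997) + 2474101/2409584 = -2149312/(2610997*(-6 + 10*I*√6)) + 2474101/2409584 = 2474101/2409584 - 2149312/(2610997*(-6 + 10*I*√6))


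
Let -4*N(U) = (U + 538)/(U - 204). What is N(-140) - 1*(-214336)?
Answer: 147463367/688 ≈ 2.1434e+5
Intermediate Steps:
N(U) = -(538 + U)/(4*(-204 + U)) (N(U) = -(U + 538)/(4*(U - 204)) = -(538 + U)/(4*(-204 + U)))
N(-140) - 1*(-214336) = (-538 - 1*(-140))/(4*(-204 - 140)) - 1*(-214336) = (¼)*(-538 + 140)/(-344) + 214336 = (¼)*(-1/344)*(-398) + 214336 = 199/688 + 214336 = 147463367/688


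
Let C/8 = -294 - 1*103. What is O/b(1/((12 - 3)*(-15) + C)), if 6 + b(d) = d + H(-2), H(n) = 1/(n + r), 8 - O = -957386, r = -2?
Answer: -12679726136/82779 ≈ -1.5318e+5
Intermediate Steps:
O = 957394 (O = 8 - 1*(-957386) = 8 + 957386 = 957394)
C = -3176 (C = 8*(-294 - 1*103) = 8*(-294 - 103) = 8*(-397) = -3176)
H(n) = 1/(-2 + n) (H(n) = 1/(n - 2) = 1/(-2 + n))
b(d) = -25/4 + d (b(d) = -6 + (d + 1/(-2 - 2)) = -6 + (d + 1/(-4)) = -6 + (d - 1/4) = -6 + (-1/4 + d) = -25/4 + d)
O/b(1/((12 - 3)*(-15) + C)) = 957394/(-25/4 + 1/((12 - 3)*(-15) - 3176)) = 957394/(-25/4 + 1/(9*(-15) - 3176)) = 957394/(-25/4 + 1/(-135 - 3176)) = 957394/(-25/4 + 1/(-3311)) = 957394/(-25/4 - 1/3311) = 957394/(-82779/13244) = 957394*(-13244/82779) = -12679726136/82779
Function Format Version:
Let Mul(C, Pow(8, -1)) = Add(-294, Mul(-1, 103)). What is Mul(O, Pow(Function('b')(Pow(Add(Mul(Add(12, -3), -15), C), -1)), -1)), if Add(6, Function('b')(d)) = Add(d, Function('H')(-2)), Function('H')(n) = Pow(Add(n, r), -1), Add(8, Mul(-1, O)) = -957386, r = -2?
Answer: Rational(-12679726136, 82779) ≈ -1.5318e+5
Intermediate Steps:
O = 957394 (O = Add(8, Mul(-1, -957386)) = Add(8, 957386) = 957394)
C = -3176 (C = Mul(8, Add(-294, Mul(-1, 103))) = Mul(8, Add(-294, -103)) = Mul(8, -397) = -3176)
Function('H')(n) = Pow(Add(-2, n), -1) (Function('H')(n) = Pow(Add(n, -2), -1) = Pow(Add(-2, n), -1))
Function('b')(d) = Add(Rational(-25, 4), d) (Function('b')(d) = Add(-6, Add(d, Pow(Add(-2, -2), -1))) = Add(-6, Add(d, Pow(-4, -1))) = Add(-6, Add(d, Rational(-1, 4))) = Add(-6, Add(Rational(-1, 4), d)) = Add(Rational(-25, 4), d))
Mul(O, Pow(Function('b')(Pow(Add(Mul(Add(12, -3), -15), C), -1)), -1)) = Mul(957394, Pow(Add(Rational(-25, 4), Pow(Add(Mul(Add(12, -3), -15), -3176), -1)), -1)) = Mul(957394, Pow(Add(Rational(-25, 4), Pow(Add(Mul(9, -15), -3176), -1)), -1)) = Mul(957394, Pow(Add(Rational(-25, 4), Pow(Add(-135, -3176), -1)), -1)) = Mul(957394, Pow(Add(Rational(-25, 4), Pow(-3311, -1)), -1)) = Mul(957394, Pow(Add(Rational(-25, 4), Rational(-1, 3311)), -1)) = Mul(957394, Pow(Rational(-82779, 13244), -1)) = Mul(957394, Rational(-13244, 82779)) = Rational(-12679726136, 82779)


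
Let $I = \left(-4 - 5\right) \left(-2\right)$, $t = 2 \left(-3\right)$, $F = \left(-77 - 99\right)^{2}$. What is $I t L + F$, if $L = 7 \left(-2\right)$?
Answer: $32488$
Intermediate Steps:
$F = 30976$ ($F = \left(-176\right)^{2} = 30976$)
$t = -6$
$L = -14$
$I = 18$ ($I = \left(-9\right) \left(-2\right) = 18$)
$I t L + F = 18 \left(-6\right) \left(-14\right) + 30976 = \left(-108\right) \left(-14\right) + 30976 = 1512 + 30976 = 32488$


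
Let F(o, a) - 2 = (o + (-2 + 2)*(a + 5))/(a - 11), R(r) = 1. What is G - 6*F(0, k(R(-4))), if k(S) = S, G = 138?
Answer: 126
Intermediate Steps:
F(o, a) = 2 + o/(-11 + a) (F(o, a) = 2 + (o + (-2 + 2)*(a + 5))/(a - 11) = 2 + (o + 0*(5 + a))/(-11 + a) = 2 + (o + 0)/(-11 + a) = 2 + o/(-11 + a))
G - 6*F(0, k(R(-4))) = 138 - 6*(-22 + 0 + 2*1)/(-11 + 1) = 138 - 6*(-22 + 0 + 2)/(-10) = 138 - (-3)*(-20)/5 = 138 - 6*2 = 138 - 12 = 126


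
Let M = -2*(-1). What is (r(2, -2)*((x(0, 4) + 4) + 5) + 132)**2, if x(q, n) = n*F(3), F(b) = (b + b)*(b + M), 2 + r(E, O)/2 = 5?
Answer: 820836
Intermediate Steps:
M = 2
r(E, O) = 6 (r(E, O) = -4 + 2*5 = -4 + 10 = 6)
F(b) = 2*b*(2 + b) (F(b) = (b + b)*(b + 2) = (2*b)*(2 + b) = 2*b*(2 + b))
x(q, n) = 30*n (x(q, n) = n*(2*3*(2 + 3)) = n*(2*3*5) = n*30 = 30*n)
(r(2, -2)*((x(0, 4) + 4) + 5) + 132)**2 = (6*((30*4 + 4) + 5) + 132)**2 = (6*((120 + 4) + 5) + 132)**2 = (6*(124 + 5) + 132)**2 = (6*129 + 132)**2 = (774 + 132)**2 = 906**2 = 820836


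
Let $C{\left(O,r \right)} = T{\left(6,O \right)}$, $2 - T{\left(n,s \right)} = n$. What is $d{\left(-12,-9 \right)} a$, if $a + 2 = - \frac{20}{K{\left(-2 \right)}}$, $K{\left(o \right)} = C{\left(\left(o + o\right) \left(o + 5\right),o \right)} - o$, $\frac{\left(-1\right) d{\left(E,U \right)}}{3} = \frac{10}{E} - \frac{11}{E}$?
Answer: $-2$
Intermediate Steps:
$T{\left(n,s \right)} = 2 - n$
$d{\left(E,U \right)} = \frac{3}{E}$ ($d{\left(E,U \right)} = - 3 \left(\frac{10}{E} - \frac{11}{E}\right) = - 3 \left(- \frac{1}{E}\right) = \frac{3}{E}$)
$C{\left(O,r \right)} = -4$ ($C{\left(O,r \right)} = 2 - 6 = -4$)
$K{\left(o \right)} = -4 - o$
$a = 8$ ($a = -2 - \frac{20}{-4 - -2} = -2 - \frac{20}{-4 + 2} = -2 - \frac{20}{-2} = -2 - -10 = -2 + 10 = 8$)
$d{\left(-12,-9 \right)} a = \frac{3}{-12} \cdot 8 = 3 \left(- \frac{1}{12}\right) 8 = \left(- \frac{1}{4}\right) 8 = -2$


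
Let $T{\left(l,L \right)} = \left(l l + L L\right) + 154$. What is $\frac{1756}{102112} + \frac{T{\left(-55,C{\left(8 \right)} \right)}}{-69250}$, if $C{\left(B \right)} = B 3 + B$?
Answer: $- \frac{38446717}{883907000} \approx -0.043496$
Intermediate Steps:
$C{\left(B \right)} = 4 B$ ($C{\left(B \right)} = 3 B + B = 4 B$)
$T{\left(l,L \right)} = 154 + L^{2} + l^{2}$ ($T{\left(l,L \right)} = \left(l^{2} + L^{2}\right) + 154 = \left(L^{2} + l^{2}\right) + 154 = 154 + L^{2} + l^{2}$)
$\frac{1756}{102112} + \frac{T{\left(-55,C{\left(8 \right)} \right)}}{-69250} = \frac{1756}{102112} + \frac{154 + \left(4 \cdot 8\right)^{2} + \left(-55\right)^{2}}{-69250} = 1756 \cdot \frac{1}{102112} + \left(154 + 32^{2} + 3025\right) \left(- \frac{1}{69250}\right) = \frac{439}{25528} + \left(154 + 1024 + 3025\right) \left(- \frac{1}{69250}\right) = \frac{439}{25528} + 4203 \left(- \frac{1}{69250}\right) = \frac{439}{25528} - \frac{4203}{69250} = - \frac{38446717}{883907000}$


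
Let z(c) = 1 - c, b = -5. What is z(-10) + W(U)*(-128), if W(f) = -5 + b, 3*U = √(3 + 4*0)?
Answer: 1291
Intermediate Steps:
U = √3/3 (U = √(3 + 4*0)/3 = √(3 + 0)/3 = √3/3 ≈ 0.57735)
W(f) = -10 (W(f) = -5 - 5 = -10)
z(-10) + W(U)*(-128) = (1 - 1*(-10)) - 10*(-128) = (1 + 10) + 1280 = 11 + 1280 = 1291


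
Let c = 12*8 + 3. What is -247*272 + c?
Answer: -67085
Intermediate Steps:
c = 99 (c = 96 + 3 = 99)
-247*272 + c = -247*272 + 99 = -67184 + 99 = -67085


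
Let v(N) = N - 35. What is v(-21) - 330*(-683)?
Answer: 225334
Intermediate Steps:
v(N) = -35 + N
v(-21) - 330*(-683) = (-35 - 21) - 330*(-683) = -56 + 225390 = 225334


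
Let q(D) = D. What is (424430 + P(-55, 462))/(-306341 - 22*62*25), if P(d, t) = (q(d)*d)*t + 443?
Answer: -1822423/340441 ≈ -5.3531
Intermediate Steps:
P(d, t) = 443 + t*d**2 (P(d, t) = (d*d)*t + 443 = d**2*t + 443 = t*d**2 + 443 = 443 + t*d**2)
(424430 + P(-55, 462))/(-306341 - 22*62*25) = (424430 + (443 + 462*(-55)**2))/(-306341 - 22*62*25) = (424430 + (443 + 462*3025))/(-306341 - 1364*25) = (424430 + (443 + 1397550))/(-306341 - 34100) = (424430 + 1397993)/(-340441) = 1822423*(-1/340441) = -1822423/340441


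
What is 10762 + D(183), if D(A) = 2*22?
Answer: 10806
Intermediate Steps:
D(A) = 44
10762 + D(183) = 10762 + 44 = 10806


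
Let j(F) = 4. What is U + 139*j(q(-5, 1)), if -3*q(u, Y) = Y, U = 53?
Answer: 609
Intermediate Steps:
q(u, Y) = -Y/3
U + 139*j(q(-5, 1)) = 53 + 139*4 = 53 + 556 = 609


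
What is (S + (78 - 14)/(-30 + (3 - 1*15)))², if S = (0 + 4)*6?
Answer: 222784/441 ≈ 505.18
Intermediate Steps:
S = 24 (S = 4*6 = 24)
(S + (78 - 14)/(-30 + (3 - 1*15)))² = (24 + (78 - 14)/(-30 + (3 - 1*15)))² = (24 + 64/(-30 + (3 - 15)))² = (24 + 64/(-30 - 12))² = (24 + 64/(-42))² = (24 + 64*(-1/42))² = (24 - 32/21)² = (472/21)² = 222784/441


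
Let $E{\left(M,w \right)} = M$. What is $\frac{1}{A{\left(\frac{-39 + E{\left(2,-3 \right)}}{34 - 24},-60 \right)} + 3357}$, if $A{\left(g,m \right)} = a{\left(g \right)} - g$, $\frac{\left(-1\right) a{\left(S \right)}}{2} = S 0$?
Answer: $\frac{10}{33607} \approx 0.00029756$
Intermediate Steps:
$a{\left(S \right)} = 0$ ($a{\left(S \right)} = - 2 S 0 = \left(-2\right) 0 = 0$)
$A{\left(g,m \right)} = - g$ ($A{\left(g,m \right)} = 0 - g = - g$)
$\frac{1}{A{\left(\frac{-39 + E{\left(2,-3 \right)}}{34 - 24},-60 \right)} + 3357} = \frac{1}{- \frac{-39 + 2}{34 - 24} + 3357} = \frac{1}{- \frac{-37}{10} + 3357} = \frac{1}{\left(-1\right) \left(- \frac{37}{10}\right) + 3357} = \frac{1}{\frac{37}{10} + 3357} = \frac{1}{\frac{33607}{10}} = \frac{10}{33607}$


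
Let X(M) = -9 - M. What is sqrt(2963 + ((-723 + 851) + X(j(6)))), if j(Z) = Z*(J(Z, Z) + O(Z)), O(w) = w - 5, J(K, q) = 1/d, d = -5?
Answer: 7*sqrt(1570)/5 ≈ 55.473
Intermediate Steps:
J(K, q) = -1/5 (J(K, q) = 1/(-5) = -1/5)
O(w) = -5 + w
j(Z) = Z*(-26/5 + Z) (j(Z) = Z*(-1/5 + (-5 + Z)) = Z*(-26/5 + Z))
sqrt(2963 + ((-723 + 851) + X(j(6)))) = sqrt(2963 + ((-723 + 851) + (-9 - 6*(-26 + 5*6)/5))) = sqrt(2963 + (128 + (-9 - 6*(-26 + 30)/5))) = sqrt(2963 + (128 + (-9 - 6*4/5))) = sqrt(2963 + (128 + (-9 - 1*24/5))) = sqrt(2963 + (128 + (-9 - 24/5))) = sqrt(2963 + (128 - 69/5)) = sqrt(2963 + 571/5) = sqrt(15386/5) = 7*sqrt(1570)/5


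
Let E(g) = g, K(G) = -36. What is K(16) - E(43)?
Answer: -79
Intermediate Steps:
K(16) - E(43) = -36 - 1*43 = -36 - 43 = -79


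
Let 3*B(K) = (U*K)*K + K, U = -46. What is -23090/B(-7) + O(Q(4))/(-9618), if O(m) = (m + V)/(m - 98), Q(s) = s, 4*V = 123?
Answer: 5112369911/166869552 ≈ 30.637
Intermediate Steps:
V = 123/4 (V = (¼)*123 = 123/4 ≈ 30.750)
O(m) = (123/4 + m)/(-98 + m) (O(m) = (m + 123/4)/(m - 98) = (123/4 + m)/(-98 + m))
B(K) = -46*K²/3 + K/3 (B(K) = ((-46*K)*K + K)/3 = (-46*K² + K)/3 = (K - 46*K²)/3 = -46*K²/3 + K/3)
-23090/B(-7) + O(Q(4))/(-9618) = -23090*(-3/(7*(1 - 46*(-7)))) + ((123/4 + 4)/(-98 + 4))/(-9618) = -23090*(-3/(7*(1 + 322))) + ((139/4)/(-94))*(-1/9618) = -23090/((⅓)*(-7)*323) - 1/94*139/4*(-1/9618) = -23090/(-2261/3) - 139/376*(-1/9618) = -23090*(-3/2261) + 139/3616368 = 69270/2261 + 139/3616368 = 5112369911/166869552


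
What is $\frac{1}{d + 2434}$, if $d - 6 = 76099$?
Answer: $\frac{1}{78539} \approx 1.2733 \cdot 10^{-5}$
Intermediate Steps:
$d = 76105$ ($d = 6 + 76099 = 76105$)
$\frac{1}{d + 2434} = \frac{1}{76105 + 2434} = \frac{1}{78539}$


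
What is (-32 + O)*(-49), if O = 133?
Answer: -4949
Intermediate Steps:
(-32 + O)*(-49) = (-32 + 133)*(-49) = 101*(-49) = -4949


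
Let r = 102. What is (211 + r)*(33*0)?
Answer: 0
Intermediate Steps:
(211 + r)*(33*0) = (211 + 102)*(33*0) = 313*0 = 0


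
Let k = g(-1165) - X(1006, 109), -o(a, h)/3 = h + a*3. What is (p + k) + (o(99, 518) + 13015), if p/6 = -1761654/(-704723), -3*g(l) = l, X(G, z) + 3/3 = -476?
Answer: 24207937010/2114169 ≈ 11450.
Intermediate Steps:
X(G, z) = -477 (X(G, z) = -1 - 476 = -477)
o(a, h) = -9*a - 3*h (o(a, h) = -3*(h + a*3) = -3*(h + 3*a) = -9*a - 3*h)
g(l) = -l/3
k = 2596/3 (k = -⅓*(-1165) - 1*(-477) = 1165/3 + 477 = 2596/3 ≈ 865.33)
p = 10569924/704723 (p = 6*(-1761654/(-704723)) = 6*(-1761654*(-1/704723)) = 6*(1761654/704723) = 10569924/704723 ≈ 14.999)
(p + k) + (o(99, 518) + 13015) = (10569924/704723 + 2596/3) + ((-9*99 - 3*518) + 13015) = 1861170680/2114169 + ((-891 - 1554) + 13015) = 1861170680/2114169 + (-2445 + 13015) = 1861170680/2114169 + 10570 = 24207937010/2114169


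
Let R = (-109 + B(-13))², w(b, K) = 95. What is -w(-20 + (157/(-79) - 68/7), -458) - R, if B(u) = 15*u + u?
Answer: -100584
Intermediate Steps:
B(u) = 16*u
R = 100489 (R = (-109 + 16*(-13))² = (-109 - 208)² = (-317)² = 100489)
-w(-20 + (157/(-79) - 68/7), -458) - R = -1*95 - 1*100489 = -95 - 100489 = -100584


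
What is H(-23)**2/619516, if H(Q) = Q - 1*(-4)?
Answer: 361/619516 ≈ 0.00058271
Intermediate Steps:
H(Q) = 4 + Q (H(Q) = Q + 4 = 4 + Q)
H(-23)**2/619516 = (4 - 23)**2/619516 = (-19)**2*(1/619516) = 361*(1/619516) = 361/619516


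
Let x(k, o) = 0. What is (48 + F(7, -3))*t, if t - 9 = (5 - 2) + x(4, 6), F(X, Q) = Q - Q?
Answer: 576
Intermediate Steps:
F(X, Q) = 0
t = 12 (t = 9 + ((5 - 2) + 0) = 9 + (3 + 0) = 9 + 3 = 12)
(48 + F(7, -3))*t = (48 + 0)*12 = 48*12 = 576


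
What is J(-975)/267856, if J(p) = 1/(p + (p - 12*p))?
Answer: 1/2611596000 ≈ 3.8291e-10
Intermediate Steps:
J(p) = -1/(10*p) (J(p) = 1/(p - 11*p) = 1/(-10*p) = -1/(10*p))
J(-975)/267856 = -⅒/(-975)/267856 = -⅒*(-1/975)*(1/267856) = (1/9750)*(1/267856) = 1/2611596000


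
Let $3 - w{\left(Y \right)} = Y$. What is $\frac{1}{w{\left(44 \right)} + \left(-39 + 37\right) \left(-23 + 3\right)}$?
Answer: $-1$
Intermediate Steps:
$w{\left(Y \right)} = 3 - Y$
$\frac{1}{w{\left(44 \right)} + \left(-39 + 37\right) \left(-23 + 3\right)} = \frac{1}{\left(3 - 44\right) + \left(-39 + 37\right) \left(-23 + 3\right)} = \frac{1}{\left(3 - 44\right) - -40} = \frac{1}{-41 + 40} = \frac{1}{-1} = -1$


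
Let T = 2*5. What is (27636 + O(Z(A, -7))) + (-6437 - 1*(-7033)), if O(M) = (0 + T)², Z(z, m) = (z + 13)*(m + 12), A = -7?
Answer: 28332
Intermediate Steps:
T = 10
Z(z, m) = (12 + m)*(13 + z) (Z(z, m) = (13 + z)*(12 + m) = (12 + m)*(13 + z))
O(M) = 100 (O(M) = (0 + 10)² = 10² = 100)
(27636 + O(Z(A, -7))) + (-6437 - 1*(-7033)) = (27636 + 100) + (-6437 - 1*(-7033)) = 27736 + (-6437 + 7033) = 27736 + 596 = 28332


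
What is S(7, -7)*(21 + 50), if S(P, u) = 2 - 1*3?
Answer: -71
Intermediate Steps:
S(P, u) = -1 (S(P, u) = 2 - 3 = -1)
S(7, -7)*(21 + 50) = -(21 + 50) = -1*71 = -71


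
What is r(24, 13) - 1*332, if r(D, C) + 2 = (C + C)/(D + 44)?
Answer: -11343/34 ≈ -333.62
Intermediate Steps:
r(D, C) = -2 + 2*C/(44 + D) (r(D, C) = -2 + (C + C)/(D + 44) = -2 + (2*C)/(44 + D) = -2 + 2*C/(44 + D))
r(24, 13) - 1*332 = 2*(-44 + 13 - 1*24)/(44 + 24) - 1*332 = 2*(-44 + 13 - 24)/68 - 332 = 2*(1/68)*(-55) - 332 = -55/34 - 332 = -11343/34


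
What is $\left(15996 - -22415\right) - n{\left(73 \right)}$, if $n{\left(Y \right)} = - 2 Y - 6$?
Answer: $38563$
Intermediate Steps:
$n{\left(Y \right)} = -6 - 2 Y$
$\left(15996 - -22415\right) - n{\left(73 \right)} = \left(15996 - -22415\right) - \left(-6 - 146\right) = \left(15996 + 22415\right) - \left(-6 - 146\right) = 38411 - -152 = 38411 + 152 = 38563$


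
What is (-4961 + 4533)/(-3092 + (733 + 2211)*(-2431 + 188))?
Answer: 107/1651621 ≈ 6.4785e-5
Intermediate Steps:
(-4961 + 4533)/(-3092 + (733 + 2211)*(-2431 + 188)) = -428/(-3092 + 2944*(-2243)) = -428/(-3092 - 6603392) = -428/(-6606484) = -428*(-1/6606484) = 107/1651621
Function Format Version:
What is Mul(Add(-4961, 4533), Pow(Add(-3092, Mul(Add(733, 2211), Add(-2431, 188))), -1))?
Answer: Rational(107, 1651621) ≈ 6.4785e-5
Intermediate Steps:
Mul(Add(-4961, 4533), Pow(Add(-3092, Mul(Add(733, 2211), Add(-2431, 188))), -1)) = Mul(-428, Pow(Add(-3092, Mul(2944, -2243)), -1)) = Mul(-428, Pow(Add(-3092, -6603392), -1)) = Mul(-428, Pow(-6606484, -1)) = Mul(-428, Rational(-1, 6606484)) = Rational(107, 1651621)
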